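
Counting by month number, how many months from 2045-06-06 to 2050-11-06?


From June 2045 to November 2050
5 years * 12 = 60 months, plus 5 months = 65

65 months


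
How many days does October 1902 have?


October 1902

31 days


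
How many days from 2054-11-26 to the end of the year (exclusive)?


Day of year: 330 of 365
Remaining = 365 - 330

35 days


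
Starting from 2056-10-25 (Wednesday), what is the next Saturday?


Current: Wednesday
Target: Saturday
Days ahead: 3

Next Saturday: 2056-10-28


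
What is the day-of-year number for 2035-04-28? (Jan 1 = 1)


Date: April 28, 2035
Days in months 1 through 3: 90
Plus 28 days in April

Day of year: 118


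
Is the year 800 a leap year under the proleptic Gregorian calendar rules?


Gregorian leap year rule: divisible by 4, but not by 100, unless also by 400.
800 is divisible by 400 -> leap year

Yes


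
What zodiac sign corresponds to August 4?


Date: August 4
Conventional tropical zodiac dates: Leo from July 23 onward; Virgo starts August 23
August 4 falls within the Leo range

Leo


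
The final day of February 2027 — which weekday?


February 2027 has 28 days
Anchor: Jan 1, 2027. With p = 2027 - 1 = 2026: (p + p//4 - p//100 + p//400) mod 7 = (2026 + 506 - 20 + 5) mod 7 = 2517 mod 7 = 4 -> Friday (Mon=0 ... Sun=6)
Days before February (Jan): 31; February 1 index = (4 + 31) mod 7 = 0 -> Monday
Last day offset: 28 - 1 = 27 days
Weekday index = (0 + 27) mod 7 = 6

Sunday, February 28


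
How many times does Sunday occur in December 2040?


December 2040 has 31 days
Anchor: Jan 1, 2040. With p = 2040 - 1 = 2039: (p + p//4 - p//100 + p//400) mod 7 = (2039 + 509 - 20 + 5) mod 7 = 2533 mod 7 = 6 -> Sunday (Mon=0 ... Sun=6)
Days before December (Jan-Nov): 335; December 1 index = (6 + 335) mod 7 = 5 -> Saturday
First Sunday is December 2
Sundays: 2, 9, 16, 23, 30

5 Sundays


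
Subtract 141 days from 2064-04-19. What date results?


Start: 2064-04-19, subtract 141 days
Back 19 days from April 19 reaches March 31, 2064 -> 122 left
March 2064 has 31 days -> back to February 29, 2064 -> 91 left
February 2064 has 29 days -> back to January 31, 2064 -> 62 left
January 2064 has 31 days -> back to December 31, 2063 -> 31 left
December 2063 has 31 days -> back to November 30, 2063 -> 0 left
November 2063: 30 - 0 = 30 -> lands on November 30

Result: 2063-11-30


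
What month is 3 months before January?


January is month 1
1 - 3 = -2; wrap: -2 + 12 = 10

October


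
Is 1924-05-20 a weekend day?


Anchor: Jan 1, 1924. With p = 1924 - 1 = 1923: (p + p//4 - p//100 + p//400) mod 7 = (1923 + 480 - 19 + 4) mod 7 = 2388 mod 7 = 1 -> Tuesday (Mon=0 ... Sun=6)
Day of year: 141; offset = 140
Weekday index = (1 + 140) mod 7 = 1 -> Tuesday
Weekend days: Saturday, Sunday

No


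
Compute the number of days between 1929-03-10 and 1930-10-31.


From 1929-03-10 to 1930-10-31
1929-03-10: days before March = 31 + 28 = 59 (1929 is not a leap year); day of year = 59 + 10 = 69
1930-10-31: days before October = 31 + 28 + 31 + 30 + 31 + 30 + 31 + 31 + 30 = 273 (1930 is not a leap year); day of year = 273 + 31 = 304
Rest of 1929: 365 - 69 = 296
Total = 296 + 304 = 600

600 days


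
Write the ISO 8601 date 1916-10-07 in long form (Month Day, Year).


ISO 1916-10-07 parses as year=1916, month=10, day=07
Month 10 -> October

October 7, 1916


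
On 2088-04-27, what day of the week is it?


Date: April 27, 2088
Anchor: Jan 1, 2088. With p = 2088 - 1 = 2087: (p + p//4 - p//100 + p//400) mod 7 = (2087 + 521 - 20 + 5) mod 7 = 2593 mod 7 = 3 -> Thursday (Mon=0 ... Sun=6)
Days before April (Jan-Mar): 91; offset = 91 + 27 - 1 = 117
Weekday index = (3 + 117) mod 7 = 1

Day of the week: Tuesday


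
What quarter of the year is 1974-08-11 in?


Month: August (month 8)
Q1: Jan-Mar, Q2: Apr-Jun, Q3: Jul-Sep, Q4: Oct-Dec

Q3


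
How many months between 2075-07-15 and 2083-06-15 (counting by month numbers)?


From July 2075 to June 2083
8 years * 12 = 96 months, minus 1 month = 95

95 months


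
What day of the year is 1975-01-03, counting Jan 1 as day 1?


Date: January 3, 1975
No months before January
Plus 3 days in January

Day of year: 3


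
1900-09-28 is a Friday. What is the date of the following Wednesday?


Current: Friday
Target: Wednesday
Days ahead: 5

Next Wednesday: 1900-10-03


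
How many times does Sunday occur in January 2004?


January 2004 has 31 days
Anchor: Jan 1, 2004. With p = 2004 - 1 = 2003: (p + p//4 - p//100 + p//400) mod 7 = (2003 + 500 - 20 + 5) mod 7 = 2488 mod 7 = 3 -> Thursday (Mon=0 ... Sun=6)
January 1 is the anchor itself -> Thursday
First Sunday is January 4
Sundays: 4, 11, 18, 25

4 Sundays


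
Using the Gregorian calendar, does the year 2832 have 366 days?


Gregorian leap year rule: divisible by 4, but not by 100, unless also by 400.
2832 is divisible by 4 but not 100 -> leap year

Yes


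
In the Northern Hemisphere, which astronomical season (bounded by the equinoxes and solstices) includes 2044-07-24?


Date: July 24
Astronomical Summer (approx.; exact equinox/solstice day varies by year): June 21 to September 21
July 24 falls within the Summer window

Summer


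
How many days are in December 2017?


December 2017

31 days


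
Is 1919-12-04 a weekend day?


Anchor: Jan 1, 1919. With p = 1919 - 1 = 1918: (p + p//4 - p//100 + p//400) mod 7 = (1918 + 479 - 19 + 4) mod 7 = 2382 mod 7 = 2 -> Wednesday (Mon=0 ... Sun=6)
Day of year: 338; offset = 337
Weekday index = (2 + 337) mod 7 = 3 -> Thursday
Weekend days: Saturday, Sunday

No


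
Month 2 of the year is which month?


Month 2 of 12

February


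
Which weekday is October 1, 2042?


Target: October 1, 2042
Anchor: Jan 1, 2042. With p = 2042 - 1 = 2041: (p + p//4 - p//100 + p//400) mod 7 = (2041 + 510 - 20 + 5) mod 7 = 2536 mod 7 = 2 -> Wednesday (Mon=0 ... Sun=6)
Days before October (Jan-Sep): 273 days
Weekday index = (2 + 273) mod 7 = 2

Wednesday


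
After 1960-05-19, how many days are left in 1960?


Day of year: 140 of 366
Remaining = 366 - 140

226 days


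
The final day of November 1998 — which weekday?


November 1998 has 30 days
Anchor: Jan 1, 1998. With p = 1998 - 1 = 1997: (p + p//4 - p//100 + p//400) mod 7 = (1997 + 499 - 19 + 4) mod 7 = 2481 mod 7 = 3 -> Thursday (Mon=0 ... Sun=6)
Days before November (Jan-Oct): 304; November 1 index = (3 + 304) mod 7 = 6 -> Sunday
Last day offset: 30 - 1 = 29 days
Weekday index = (6 + 29) mod 7 = 0

Monday, November 30


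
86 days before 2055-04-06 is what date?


Start: 2055-04-06, subtract 86 days
Back 6 days from April 6 reaches March 31, 2055 -> 80 left
March 2055 has 31 days -> back to February 28, 2055 -> 49 left
February 2055 has 28 days -> back to January 31, 2055 -> 21 left
January 2055: 31 - 21 = 10 -> lands on January 10

Result: 2055-01-10


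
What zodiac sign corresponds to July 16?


Date: July 16
Conventional tropical zodiac dates: Cancer from June 21 onward; Leo starts July 23
July 16 falls within the Cancer range

Cancer


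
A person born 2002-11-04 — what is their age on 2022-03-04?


Birth: 2002-11-04
Reference: 2022-03-04
Year difference: 2022 - 2002 = 20
Birthday not yet reached in 2022, subtract 1

19 years old


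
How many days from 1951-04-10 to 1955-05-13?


From 1951-04-10 to 1955-05-13
1951-04-10: days before April = 31 + 28 + 31 = 90 (1951 is not a leap year); day of year = 90 + 10 = 100
1955-05-13: days before May = 31 + 28 + 31 + 30 = 120 (1955 is not a leap year); day of year = 120 + 13 = 133
Rest of 1951: 365 - 100 = 265
Full years 1952 (366), 1953 (365), 1954 (365): 1096
Total = 265 + 1096 + 133 = 1494

1494 days


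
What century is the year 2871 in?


Century = (year - 1) // 100 + 1
= (2871 - 1) // 100 + 1
= 2870 // 100 + 1
= 28 + 1

29th century


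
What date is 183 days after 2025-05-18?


Start: 2025-05-18, add 183 days
May 2025 has 31 days: 31 - 18 = 13 days to May 31 -> 170 left
June 2025 has 30 days -> 140 left
July 2025 has 31 days -> 109 left
August 2025 has 31 days -> 78 left
September 2025 has 30 days -> 48 left
October 2025 has 31 days -> 17 left
November 2025: 17 <= 30 -> lands on November 17

Result: 2025-11-17


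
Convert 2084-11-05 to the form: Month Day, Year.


ISO 2084-11-05 parses as year=2084, month=11, day=05
Month 11 -> November

November 5, 2084


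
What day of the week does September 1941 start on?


Target: September 1, 1941
Anchor: Jan 1, 1941. With p = 1941 - 1 = 1940: (p + p//4 - p//100 + p//400) mod 7 = (1940 + 485 - 19 + 4) mod 7 = 2410 mod 7 = 2 -> Wednesday (Mon=0 ... Sun=6)
Days before September (Jan-Aug): 243 days
Weekday index = (2 + 243) mod 7 = 0

Monday


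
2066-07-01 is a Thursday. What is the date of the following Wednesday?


Current: Thursday
Target: Wednesday
Days ahead: 6

Next Wednesday: 2066-07-07


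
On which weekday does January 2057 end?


January 2057 has 31 days
Anchor: Jan 1, 2057. With p = 2057 - 1 = 2056: (p + p//4 - p//100 + p//400) mod 7 = (2056 + 514 - 20 + 5) mod 7 = 2555 mod 7 = 0 -> Monday (Mon=0 ... Sun=6)
January 1 is the anchor itself -> Monday
Last day offset: 31 - 1 = 30 days
Weekday index = (0 + 30) mod 7 = 2

Wednesday, January 31


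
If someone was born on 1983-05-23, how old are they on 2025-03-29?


Birth: 1983-05-23
Reference: 2025-03-29
Year difference: 2025 - 1983 = 42
Birthday not yet reached in 2025, subtract 1

41 years old


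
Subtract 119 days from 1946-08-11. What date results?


Start: 1946-08-11, subtract 119 days
Back 11 days from August 11 reaches July 31, 1946 -> 108 left
July 1946 has 31 days -> back to June 30, 1946 -> 77 left
June 1946 has 30 days -> back to May 31, 1946 -> 47 left
May 1946 has 31 days -> back to April 30, 1946 -> 16 left
April 1946: 30 - 16 = 14 -> lands on April 14

Result: 1946-04-14


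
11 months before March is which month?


March is month 3
3 - 11 = -8; wrap: -8 + 12 = 4

April


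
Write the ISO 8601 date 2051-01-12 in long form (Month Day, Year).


ISO 2051-01-12 parses as year=2051, month=01, day=12
Month 1 -> January

January 12, 2051


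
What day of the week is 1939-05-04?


Date: May 4, 1939
Anchor: Jan 1, 1939. With p = 1939 - 1 = 1938: (p + p//4 - p//100 + p//400) mod 7 = (1938 + 484 - 19 + 4) mod 7 = 2407 mod 7 = 6 -> Sunday (Mon=0 ... Sun=6)
Days before May (Jan-Apr): 120; offset = 120 + 4 - 1 = 123
Weekday index = (6 + 123) mod 7 = 3

Day of the week: Thursday


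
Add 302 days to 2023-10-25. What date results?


Start: 2023-10-25, add 302 days
October 2023 has 31 days: 31 - 25 = 6 days to October 31 -> 296 left
November 2023 has 30 days -> 266 left
December 2023 has 31 days -> 235 left
January 2024 has 31 days -> 204 left
February 2024 has 29 days -> 175 left
March 2024 has 31 days -> 144 left
April 2024 has 30 days -> 114 left
May 2024 has 31 days -> 83 left
June 2024 has 30 days -> 53 left
July 2024 has 31 days -> 22 left
August 2024: 22 <= 31 -> lands on August 22

Result: 2024-08-22


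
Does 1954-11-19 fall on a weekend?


Anchor: Jan 1, 1954. With p = 1954 - 1 = 1953: (p + p//4 - p//100 + p//400) mod 7 = (1953 + 488 - 19 + 4) mod 7 = 2426 mod 7 = 4 -> Friday (Mon=0 ... Sun=6)
Day of year: 323; offset = 322
Weekday index = (4 + 322) mod 7 = 4 -> Friday
Weekend days: Saturday, Sunday

No


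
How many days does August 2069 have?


August 2069

31 days


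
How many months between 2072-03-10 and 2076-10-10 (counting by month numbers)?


From March 2072 to October 2076
4 years * 12 = 48 months, plus 7 months = 55

55 months


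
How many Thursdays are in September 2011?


September 2011 has 30 days
Anchor: Jan 1, 2011. With p = 2011 - 1 = 2010: (p + p//4 - p//100 + p//400) mod 7 = (2010 + 502 - 20 + 5) mod 7 = 2497 mod 7 = 5 -> Saturday (Mon=0 ... Sun=6)
Days before September (Jan-Aug): 243; September 1 index = (5 + 243) mod 7 = 3 -> Thursday
First Thursday is September 1
Thursdays: 1, 8, 15, 22, 29

5 Thursdays


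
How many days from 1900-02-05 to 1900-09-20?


From 1900-02-05 to 1900-09-20
1900-02-05: days before February = 31; day of year = 31 + 5 = 36
1900-09-20: days before September = 31 + 28 + 31 + 30 + 31 + 30 + 31 + 31 = 243 (1900 is not a leap year); day of year = 243 + 20 = 263
Same year: 263 - 36 = 227

227 days


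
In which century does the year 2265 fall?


Century = (year - 1) // 100 + 1
= (2265 - 1) // 100 + 1
= 2264 // 100 + 1
= 22 + 1

23rd century


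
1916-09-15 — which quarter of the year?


Month: September (month 9)
Q1: Jan-Mar, Q2: Apr-Jun, Q3: Jul-Sep, Q4: Oct-Dec

Q3


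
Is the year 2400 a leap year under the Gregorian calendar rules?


Gregorian leap year rule: divisible by 4, but not by 100, unless also by 400.
2400 is divisible by 400 -> leap year

Yes


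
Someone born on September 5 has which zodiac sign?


Date: September 5
Conventional tropical zodiac dates: Virgo from August 23 onward; Libra starts September 23
September 5 falls within the Virgo range

Virgo


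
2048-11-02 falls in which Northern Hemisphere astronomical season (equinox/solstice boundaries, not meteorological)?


Date: November 2
Astronomical Autumn (approx.; exact equinox/solstice day varies by year): September 22 to December 20
November 2 falls within the Autumn window

Autumn


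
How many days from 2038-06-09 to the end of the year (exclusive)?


Day of year: 160 of 365
Remaining = 365 - 160

205 days


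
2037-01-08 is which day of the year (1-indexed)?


Date: January 8, 2037
No months before January
Plus 8 days in January

Day of year: 8


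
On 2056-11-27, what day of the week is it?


Date: November 27, 2056
Anchor: Jan 1, 2056. With p = 2056 - 1 = 2055: (p + p//4 - p//100 + p//400) mod 7 = (2055 + 513 - 20 + 5) mod 7 = 2553 mod 7 = 5 -> Saturday (Mon=0 ... Sun=6)
Days before November (Jan-Oct): 305; offset = 305 + 27 - 1 = 331
Weekday index = (5 + 331) mod 7 = 0

Day of the week: Monday


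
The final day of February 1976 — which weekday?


February 1976 has 29 days
Anchor: Jan 1, 1976. With p = 1976 - 1 = 1975: (p + p//4 - p//100 + p//400) mod 7 = (1975 + 493 - 19 + 4) mod 7 = 2453 mod 7 = 3 -> Thursday (Mon=0 ... Sun=6)
Days before February (Jan): 31; February 1 index = (3 + 31) mod 7 = 6 -> Sunday
Last day offset: 29 - 1 = 28 days
Weekday index = (6 + 28) mod 7 = 6

Sunday, February 29


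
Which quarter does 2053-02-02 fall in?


Month: February (month 2)
Q1: Jan-Mar, Q2: Apr-Jun, Q3: Jul-Sep, Q4: Oct-Dec

Q1


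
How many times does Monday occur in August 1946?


August 1946 has 31 days
Anchor: Jan 1, 1946. With p = 1946 - 1 = 1945: (p + p//4 - p//100 + p//400) mod 7 = (1945 + 486 - 19 + 4) mod 7 = 2416 mod 7 = 1 -> Tuesday (Mon=0 ... Sun=6)
Days before August (Jan-Jul): 212; August 1 index = (1 + 212) mod 7 = 3 -> Thursday
First Monday is August 5
Mondays: 5, 12, 19, 26

4 Mondays


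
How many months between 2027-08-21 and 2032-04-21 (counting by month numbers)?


From August 2027 to April 2032
5 years * 12 = 60 months, minus 4 months = 56

56 months


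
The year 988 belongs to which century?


Century = (year - 1) // 100 + 1
= (988 - 1) // 100 + 1
= 987 // 100 + 1
= 9 + 1

10th century


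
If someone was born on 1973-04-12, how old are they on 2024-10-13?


Birth: 1973-04-12
Reference: 2024-10-13
Year difference: 2024 - 1973 = 51

51 years old


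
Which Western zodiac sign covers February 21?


Date: February 21
Conventional tropical zodiac dates: Pisces from February 19 onward; Aries starts March 21
February 21 falls within the Pisces range

Pisces


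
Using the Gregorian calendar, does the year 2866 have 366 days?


Gregorian leap year rule: divisible by 4, but not by 100, unless also by 400.
2866 is not divisible by 4 -> not a leap year

No


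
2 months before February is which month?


February is month 2
2 - 2 = 0; wrap: 0 + 12 = 12

December


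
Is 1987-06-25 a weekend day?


Anchor: Jan 1, 1987. With p = 1987 - 1 = 1986: (p + p//4 - p//100 + p//400) mod 7 = (1986 + 496 - 19 + 4) mod 7 = 2467 mod 7 = 3 -> Thursday (Mon=0 ... Sun=6)
Day of year: 176; offset = 175
Weekday index = (3 + 175) mod 7 = 3 -> Thursday
Weekend days: Saturday, Sunday

No


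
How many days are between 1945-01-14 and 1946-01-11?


From 1945-01-14 to 1946-01-11
1945-01-14: day of year = 14
1946-01-11: day of year = 11
Rest of 1945: 365 - 14 = 351
Total = 351 + 11 = 362

362 days


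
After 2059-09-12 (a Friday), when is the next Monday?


Current: Friday
Target: Monday
Days ahead: 3

Next Monday: 2059-09-15


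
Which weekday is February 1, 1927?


Target: February 1, 1927
Anchor: Jan 1, 1927. With p = 1927 - 1 = 1926: (p + p//4 - p//100 + p//400) mod 7 = (1926 + 481 - 19 + 4) mod 7 = 2392 mod 7 = 5 -> Saturday (Mon=0 ... Sun=6)
Days before February (Jan): 31 days
Weekday index = (5 + 31) mod 7 = 1

Tuesday


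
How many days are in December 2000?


December 2000

31 days


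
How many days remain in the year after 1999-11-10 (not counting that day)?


Day of year: 314 of 365
Remaining = 365 - 314

51 days


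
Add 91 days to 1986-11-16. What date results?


Start: 1986-11-16, add 91 days
November 1986 has 30 days: 30 - 16 = 14 days to November 30 -> 77 left
December 1986 has 31 days -> 46 left
January 1987 has 31 days -> 15 left
February 1987: 15 <= 28 -> lands on February 15

Result: 1987-02-15


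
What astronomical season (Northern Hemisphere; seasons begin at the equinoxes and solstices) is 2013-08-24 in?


Date: August 24
Astronomical Summer (approx.; exact equinox/solstice day varies by year): June 21 to September 21
August 24 falls within the Summer window

Summer


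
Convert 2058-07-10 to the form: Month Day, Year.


ISO 2058-07-10 parses as year=2058, month=07, day=10
Month 7 -> July

July 10, 2058


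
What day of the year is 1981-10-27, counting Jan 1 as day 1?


Date: October 27, 1981
Days in months 1 through 9: 273
Plus 27 days in October

Day of year: 300


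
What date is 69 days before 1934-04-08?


Start: 1934-04-08, subtract 69 days
Back 8 days from April 8 reaches March 31, 1934 -> 61 left
March 1934 has 31 days -> back to February 28, 1934 -> 30 left
February 1934 has 28 days -> back to January 31, 1934 -> 2 left
January 1934: 31 - 2 = 29 -> lands on January 29

Result: 1934-01-29


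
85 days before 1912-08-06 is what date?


Start: 1912-08-06, subtract 85 days
Back 6 days from August 6 reaches July 31, 1912 -> 79 left
July 1912 has 31 days -> back to June 30, 1912 -> 48 left
June 1912 has 30 days -> back to May 31, 1912 -> 18 left
May 1912: 31 - 18 = 13 -> lands on May 13

Result: 1912-05-13


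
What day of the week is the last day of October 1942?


October 1942 has 31 days
Anchor: Jan 1, 1942. With p = 1942 - 1 = 1941: (p + p//4 - p//100 + p//400) mod 7 = (1941 + 485 - 19 + 4) mod 7 = 2411 mod 7 = 3 -> Thursday (Mon=0 ... Sun=6)
Days before October (Jan-Sep): 273; October 1 index = (3 + 273) mod 7 = 3 -> Thursday
Last day offset: 31 - 1 = 30 days
Weekday index = (3 + 30) mod 7 = 5

Saturday, October 31


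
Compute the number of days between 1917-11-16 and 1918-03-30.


From 1917-11-16 to 1918-03-30
1917-11-16: days before November = 31 + 28 + 31 + 30 + 31 + 30 + 31 + 31 + 30 + 31 = 304 (1917 is not a leap year); day of year = 304 + 16 = 320
1918-03-30: days before March = 31 + 28 = 59 (1918 is not a leap year); day of year = 59 + 30 = 89
Rest of 1917: 365 - 320 = 45
Total = 45 + 89 = 134

134 days


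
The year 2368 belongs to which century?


Century = (year - 1) // 100 + 1
= (2368 - 1) // 100 + 1
= 2367 // 100 + 1
= 23 + 1

24th century


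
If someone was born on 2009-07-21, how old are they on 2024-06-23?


Birth: 2009-07-21
Reference: 2024-06-23
Year difference: 2024 - 2009 = 15
Birthday not yet reached in 2024, subtract 1

14 years old


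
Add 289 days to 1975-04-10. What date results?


Start: 1975-04-10, add 289 days
April 1975 has 30 days: 30 - 10 = 20 days to April 30 -> 269 left
May 1975 has 31 days -> 238 left
June 1975 has 30 days -> 208 left
July 1975 has 31 days -> 177 left
August 1975 has 31 days -> 146 left
September 1975 has 30 days -> 116 left
October 1975 has 31 days -> 85 left
November 1975 has 30 days -> 55 left
December 1975 has 31 days -> 24 left
January 1976: 24 <= 31 -> lands on January 24

Result: 1976-01-24


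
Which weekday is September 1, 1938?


Target: September 1, 1938
Anchor: Jan 1, 1938. With p = 1938 - 1 = 1937: (p + p//4 - p//100 + p//400) mod 7 = (1937 + 484 - 19 + 4) mod 7 = 2406 mod 7 = 5 -> Saturday (Mon=0 ... Sun=6)
Days before September (Jan-Aug): 243 days
Weekday index = (5 + 243) mod 7 = 3

Thursday


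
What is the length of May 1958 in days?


May 1958

31 days


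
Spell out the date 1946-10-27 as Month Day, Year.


ISO 1946-10-27 parses as year=1946, month=10, day=27
Month 10 -> October

October 27, 1946


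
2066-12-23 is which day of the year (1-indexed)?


Date: December 23, 2066
Days in months 1 through 11: 334
Plus 23 days in December

Day of year: 357


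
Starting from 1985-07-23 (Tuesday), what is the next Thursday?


Current: Tuesday
Target: Thursday
Days ahead: 2

Next Thursday: 1985-07-25


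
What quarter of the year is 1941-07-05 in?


Month: July (month 7)
Q1: Jan-Mar, Q2: Apr-Jun, Q3: Jul-Sep, Q4: Oct-Dec

Q3


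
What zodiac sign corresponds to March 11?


Date: March 11
Conventional tropical zodiac dates: Pisces from February 19 onward; Aries starts March 21
March 11 falls within the Pisces range

Pisces


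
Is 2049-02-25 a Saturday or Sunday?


Anchor: Jan 1, 2049. With p = 2049 - 1 = 2048: (p + p//4 - p//100 + p//400) mod 7 = (2048 + 512 - 20 + 5) mod 7 = 2545 mod 7 = 4 -> Friday (Mon=0 ... Sun=6)
Day of year: 56; offset = 55
Weekday index = (4 + 55) mod 7 = 3 -> Thursday
Weekend days: Saturday, Sunday

No


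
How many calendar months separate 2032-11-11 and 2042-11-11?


From November 2032 to November 2042
10 years * 12 = 120 months = 120

120 months


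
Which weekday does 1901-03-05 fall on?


Date: March 5, 1901
Anchor: Jan 1, 1901. With p = 1901 - 1 = 1900: (p + p//4 - p//100 + p//400) mod 7 = (1900 + 475 - 19 + 4) mod 7 = 2360 mod 7 = 1 -> Tuesday (Mon=0 ... Sun=6)
Days before March (Jan-Feb): 59; offset = 59 + 5 - 1 = 63
Weekday index = (1 + 63) mod 7 = 1

Day of the week: Tuesday


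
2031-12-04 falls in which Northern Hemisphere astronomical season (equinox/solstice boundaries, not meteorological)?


Date: December 4
Astronomical Autumn (approx.; exact equinox/solstice day varies by year): September 22 to December 20
December 4 falls within the Autumn window

Autumn


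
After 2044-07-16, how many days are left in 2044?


Day of year: 198 of 366
Remaining = 366 - 198

168 days


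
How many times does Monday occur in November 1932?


November 1932 has 30 days
Anchor: Jan 1, 1932. With p = 1932 - 1 = 1931: (p + p//4 - p//100 + p//400) mod 7 = (1931 + 482 - 19 + 4) mod 7 = 2398 mod 7 = 4 -> Friday (Mon=0 ... Sun=6)
Days before November (Jan-Oct): 305; November 1 index = (4 + 305) mod 7 = 1 -> Tuesday
First Monday is November 7
Mondays: 7, 14, 21, 28

4 Mondays


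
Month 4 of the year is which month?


Month 4 of 12

April


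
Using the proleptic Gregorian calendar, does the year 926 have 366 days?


Gregorian leap year rule: divisible by 4, but not by 100, unless also by 400.
926 is not divisible by 4 -> not a leap year

No


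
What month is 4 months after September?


September is month 9
9 + 4 = 13; wrap: 13 - 12 = 1

January


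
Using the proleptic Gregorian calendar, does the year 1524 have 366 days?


Gregorian leap year rule: divisible by 4, but not by 100, unless also by 400.
1524 is divisible by 4 but not 100 -> leap year

Yes


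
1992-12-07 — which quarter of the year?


Month: December (month 12)
Q1: Jan-Mar, Q2: Apr-Jun, Q3: Jul-Sep, Q4: Oct-Dec

Q4


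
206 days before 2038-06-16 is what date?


Start: 2038-06-16, subtract 206 days
Back 16 days from June 16 reaches May 31, 2038 -> 190 left
May 2038 has 31 days -> back to April 30, 2038 -> 159 left
April 2038 has 30 days -> back to March 31, 2038 -> 129 left
March 2038 has 31 days -> back to February 28, 2038 -> 98 left
February 2038 has 28 days -> back to January 31, 2038 -> 70 left
January 2038 has 31 days -> back to December 31, 2037 -> 39 left
December 2037 has 31 days -> back to November 30, 2037 -> 8 left
November 2037: 30 - 8 = 22 -> lands on November 22

Result: 2037-11-22


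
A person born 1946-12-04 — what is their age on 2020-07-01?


Birth: 1946-12-04
Reference: 2020-07-01
Year difference: 2020 - 1946 = 74
Birthday not yet reached in 2020, subtract 1

73 years old


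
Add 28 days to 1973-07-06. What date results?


Start: 1973-07-06, add 28 days
July 1973 has 31 days: 31 - 6 = 25 days to July 31 -> 3 left
August 1973: 3 <= 31 -> lands on August 3

Result: 1973-08-03


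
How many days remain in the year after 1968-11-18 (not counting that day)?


Day of year: 323 of 366
Remaining = 366 - 323

43 days


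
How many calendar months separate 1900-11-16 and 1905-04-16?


From November 1900 to April 1905
5 years * 12 = 60 months, minus 7 months = 53

53 months


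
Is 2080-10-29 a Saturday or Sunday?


Anchor: Jan 1, 2080. With p = 2080 - 1 = 2079: (p + p//4 - p//100 + p//400) mod 7 = (2079 + 519 - 20 + 5) mod 7 = 2583 mod 7 = 0 -> Monday (Mon=0 ... Sun=6)
Day of year: 303; offset = 302
Weekday index = (0 + 302) mod 7 = 1 -> Tuesday
Weekend days: Saturday, Sunday

No


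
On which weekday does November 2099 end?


November 2099 has 30 days
Anchor: Jan 1, 2099. With p = 2099 - 1 = 2098: (p + p//4 - p//100 + p//400) mod 7 = (2098 + 524 - 20 + 5) mod 7 = 2607 mod 7 = 3 -> Thursday (Mon=0 ... Sun=6)
Days before November (Jan-Oct): 304; November 1 index = (3 + 304) mod 7 = 6 -> Sunday
Last day offset: 30 - 1 = 29 days
Weekday index = (6 + 29) mod 7 = 0

Monday, November 30


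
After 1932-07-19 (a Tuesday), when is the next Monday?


Current: Tuesday
Target: Monday
Days ahead: 6

Next Monday: 1932-07-25


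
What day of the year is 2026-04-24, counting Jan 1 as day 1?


Date: April 24, 2026
Days in months 1 through 3: 90
Plus 24 days in April

Day of year: 114


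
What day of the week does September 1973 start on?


Target: September 1, 1973
Anchor: Jan 1, 1973. With p = 1973 - 1 = 1972: (p + p//4 - p//100 + p//400) mod 7 = (1972 + 493 - 19 + 4) mod 7 = 2450 mod 7 = 0 -> Monday (Mon=0 ... Sun=6)
Days before September (Jan-Aug): 243 days
Weekday index = (0 + 243) mod 7 = 5

Saturday


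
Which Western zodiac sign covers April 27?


Date: April 27
Conventional tropical zodiac dates: Taurus from April 20 onward; Gemini starts May 21
April 27 falls within the Taurus range

Taurus


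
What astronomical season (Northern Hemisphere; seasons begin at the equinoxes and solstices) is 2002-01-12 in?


Date: January 12
Astronomical Winter (approx.; exact equinox/solstice day varies by year): December 21 to March 19
January 12 falls within the Winter window

Winter


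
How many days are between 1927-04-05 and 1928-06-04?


From 1927-04-05 to 1928-06-04
1927-04-05: days before April = 31 + 28 + 31 = 90 (1927 is not a leap year); day of year = 90 + 5 = 95
1928-06-04: days before June = 31 + 29 + 31 + 30 + 31 = 152 (1928 is a leap year); day of year = 152 + 4 = 156
Rest of 1927: 365 - 95 = 270
Total = 270 + 156 = 426

426 days


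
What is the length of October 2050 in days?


October 2050

31 days


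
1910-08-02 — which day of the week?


Date: August 2, 1910
Anchor: Jan 1, 1910. With p = 1910 - 1 = 1909: (p + p//4 - p//100 + p//400) mod 7 = (1909 + 477 - 19 + 4) mod 7 = 2371 mod 7 = 5 -> Saturday (Mon=0 ... Sun=6)
Days before August (Jan-Jul): 212; offset = 212 + 2 - 1 = 213
Weekday index = (5 + 213) mod 7 = 1

Day of the week: Tuesday


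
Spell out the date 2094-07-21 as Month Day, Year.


ISO 2094-07-21 parses as year=2094, month=07, day=21
Month 7 -> July

July 21, 2094


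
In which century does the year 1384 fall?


Century = (year - 1) // 100 + 1
= (1384 - 1) // 100 + 1
= 1383 // 100 + 1
= 13 + 1

14th century


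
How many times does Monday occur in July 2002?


July 2002 has 31 days
Anchor: Jan 1, 2002. With p = 2002 - 1 = 2001: (p + p//4 - p//100 + p//400) mod 7 = (2001 + 500 - 20 + 5) mod 7 = 2486 mod 7 = 1 -> Tuesday (Mon=0 ... Sun=6)
Days before July (Jan-Jun): 181; July 1 index = (1 + 181) mod 7 = 0 -> Monday
First Monday is July 1
Mondays: 1, 8, 15, 22, 29

5 Mondays


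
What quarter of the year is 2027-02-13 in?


Month: February (month 2)
Q1: Jan-Mar, Q2: Apr-Jun, Q3: Jul-Sep, Q4: Oct-Dec

Q1


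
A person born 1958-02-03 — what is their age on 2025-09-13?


Birth: 1958-02-03
Reference: 2025-09-13
Year difference: 2025 - 1958 = 67

67 years old


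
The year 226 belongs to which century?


Century = (year - 1) // 100 + 1
= (226 - 1) // 100 + 1
= 225 // 100 + 1
= 2 + 1

3rd century


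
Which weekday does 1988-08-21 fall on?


Date: August 21, 1988
Anchor: Jan 1, 1988. With p = 1988 - 1 = 1987: (p + p//4 - p//100 + p//400) mod 7 = (1987 + 496 - 19 + 4) mod 7 = 2468 mod 7 = 4 -> Friday (Mon=0 ... Sun=6)
Days before August (Jan-Jul): 213; offset = 213 + 21 - 1 = 233
Weekday index = (4 + 233) mod 7 = 6

Day of the week: Sunday


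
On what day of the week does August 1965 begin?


Target: August 1, 1965
Anchor: Jan 1, 1965. With p = 1965 - 1 = 1964: (p + p//4 - p//100 + p//400) mod 7 = (1964 + 491 - 19 + 4) mod 7 = 2440 mod 7 = 4 -> Friday (Mon=0 ... Sun=6)
Days before August (Jan-Jul): 212 days
Weekday index = (4 + 212) mod 7 = 6

Sunday


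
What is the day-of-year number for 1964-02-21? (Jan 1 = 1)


Date: February 21, 1964
Days in months 1 through 1: 31
Plus 21 days in February

Day of year: 52


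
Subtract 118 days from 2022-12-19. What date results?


Start: 2022-12-19, subtract 118 days
Back 19 days from December 19 reaches November 30, 2022 -> 99 left
November 2022 has 30 days -> back to October 31, 2022 -> 69 left
October 2022 has 31 days -> back to September 30, 2022 -> 38 left
September 2022 has 30 days -> back to August 31, 2022 -> 8 left
August 2022: 31 - 8 = 23 -> lands on August 23

Result: 2022-08-23


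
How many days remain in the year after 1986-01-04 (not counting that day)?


Day of year: 4 of 365
Remaining = 365 - 4

361 days


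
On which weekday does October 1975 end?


October 1975 has 31 days
Anchor: Jan 1, 1975. With p = 1975 - 1 = 1974: (p + p//4 - p//100 + p//400) mod 7 = (1974 + 493 - 19 + 4) mod 7 = 2452 mod 7 = 2 -> Wednesday (Mon=0 ... Sun=6)
Days before October (Jan-Sep): 273; October 1 index = (2 + 273) mod 7 = 2 -> Wednesday
Last day offset: 31 - 1 = 30 days
Weekday index = (2 + 30) mod 7 = 4

Friday, October 31


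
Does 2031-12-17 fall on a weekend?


Anchor: Jan 1, 2031. With p = 2031 - 1 = 2030: (p + p//4 - p//100 + p//400) mod 7 = (2030 + 507 - 20 + 5) mod 7 = 2522 mod 7 = 2 -> Wednesday (Mon=0 ... Sun=6)
Day of year: 351; offset = 350
Weekday index = (2 + 350) mod 7 = 2 -> Wednesday
Weekend days: Saturday, Sunday

No


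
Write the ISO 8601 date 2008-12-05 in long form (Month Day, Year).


ISO 2008-12-05 parses as year=2008, month=12, day=05
Month 12 -> December

December 5, 2008


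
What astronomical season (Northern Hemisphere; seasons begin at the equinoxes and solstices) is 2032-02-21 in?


Date: February 21
Astronomical Winter (approx.; exact equinox/solstice day varies by year): December 21 to March 19
February 21 falls within the Winter window

Winter


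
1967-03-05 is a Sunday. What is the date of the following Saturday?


Current: Sunday
Target: Saturday
Days ahead: 6

Next Saturday: 1967-03-11


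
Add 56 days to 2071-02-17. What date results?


Start: 2071-02-17, add 56 days
February 2071 has 28 days: 28 - 17 = 11 days to February 28 -> 45 left
March 2071 has 31 days -> 14 left
April 2071: 14 <= 30 -> lands on April 14

Result: 2071-04-14


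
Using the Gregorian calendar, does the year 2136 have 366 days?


Gregorian leap year rule: divisible by 4, but not by 100, unless also by 400.
2136 is divisible by 4 but not 100 -> leap year

Yes


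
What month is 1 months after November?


November is month 11
11 + 1 = 12

December


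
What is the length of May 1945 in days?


May 1945

31 days


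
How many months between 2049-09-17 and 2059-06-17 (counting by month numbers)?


From September 2049 to June 2059
10 years * 12 = 120 months, minus 3 months = 117

117 months


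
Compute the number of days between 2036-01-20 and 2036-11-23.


From 2036-01-20 to 2036-11-23
2036-01-20: day of year = 20
2036-11-23: days before November = 31 + 29 + 31 + 30 + 31 + 30 + 31 + 31 + 30 + 31 = 305 (2036 is a leap year); day of year = 305 + 23 = 328
Same year: 328 - 20 = 308

308 days


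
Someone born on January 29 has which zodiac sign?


Date: January 29
Conventional tropical zodiac dates: Aquarius from January 20 onward; Pisces starts February 19
January 29 falls within the Aquarius range

Aquarius


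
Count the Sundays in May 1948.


May 1948 has 31 days
Anchor: Jan 1, 1948. With p = 1948 - 1 = 1947: (p + p//4 - p//100 + p//400) mod 7 = (1947 + 486 - 19 + 4) mod 7 = 2418 mod 7 = 3 -> Thursday (Mon=0 ... Sun=6)
Days before May (Jan-Apr): 121; May 1 index = (3 + 121) mod 7 = 5 -> Saturday
First Sunday is May 2
Sundays: 2, 9, 16, 23, 30

5 Sundays


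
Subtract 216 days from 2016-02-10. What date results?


Start: 2016-02-10, subtract 216 days
Back 10 days from February 10 reaches January 31, 2016 -> 206 left
January 2016 has 31 days -> back to December 31, 2015 -> 175 left
December 2015 has 31 days -> back to November 30, 2015 -> 144 left
November 2015 has 30 days -> back to October 31, 2015 -> 114 left
October 2015 has 31 days -> back to September 30, 2015 -> 83 left
September 2015 has 30 days -> back to August 31, 2015 -> 53 left
August 2015 has 31 days -> back to July 31, 2015 -> 22 left
July 2015: 31 - 22 = 9 -> lands on July 9

Result: 2015-07-09


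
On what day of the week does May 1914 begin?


Target: May 1, 1914
Anchor: Jan 1, 1914. With p = 1914 - 1 = 1913: (p + p//4 - p//100 + p//400) mod 7 = (1913 + 478 - 19 + 4) mod 7 = 2376 mod 7 = 3 -> Thursday (Mon=0 ... Sun=6)
Days before May (Jan-Apr): 120 days
Weekday index = (3 + 120) mod 7 = 4

Friday


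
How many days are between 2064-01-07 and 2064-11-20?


From 2064-01-07 to 2064-11-20
2064-01-07: day of year = 7
2064-11-20: days before November = 31 + 29 + 31 + 30 + 31 + 30 + 31 + 31 + 30 + 31 = 305 (2064 is a leap year); day of year = 305 + 20 = 325
Same year: 325 - 7 = 318

318 days


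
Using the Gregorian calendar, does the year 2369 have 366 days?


Gregorian leap year rule: divisible by 4, but not by 100, unless also by 400.
2369 is not divisible by 4 -> not a leap year

No


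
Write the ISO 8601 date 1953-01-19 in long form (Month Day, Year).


ISO 1953-01-19 parses as year=1953, month=01, day=19
Month 1 -> January

January 19, 1953


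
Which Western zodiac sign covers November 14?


Date: November 14
Conventional tropical zodiac dates: Scorpio from October 23 onward; Sagittarius starts November 22
November 14 falls within the Scorpio range

Scorpio


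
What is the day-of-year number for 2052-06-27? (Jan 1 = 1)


Date: June 27, 2052
Days in months 1 through 5: 152
Plus 27 days in June

Day of year: 179


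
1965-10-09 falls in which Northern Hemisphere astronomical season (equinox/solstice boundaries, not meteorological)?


Date: October 9
Astronomical Autumn (approx.; exact equinox/solstice day varies by year): September 22 to December 20
October 9 falls within the Autumn window

Autumn


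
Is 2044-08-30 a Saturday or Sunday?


Anchor: Jan 1, 2044. With p = 2044 - 1 = 2043: (p + p//4 - p//100 + p//400) mod 7 = (2043 + 510 - 20 + 5) mod 7 = 2538 mod 7 = 4 -> Friday (Mon=0 ... Sun=6)
Day of year: 243; offset = 242
Weekday index = (4 + 242) mod 7 = 1 -> Tuesday
Weekend days: Saturday, Sunday

No


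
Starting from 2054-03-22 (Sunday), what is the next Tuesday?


Current: Sunday
Target: Tuesday
Days ahead: 2

Next Tuesday: 2054-03-24


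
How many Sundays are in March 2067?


March 2067 has 31 days
Anchor: Jan 1, 2067. With p = 2067 - 1 = 2066: (p + p//4 - p//100 + p//400) mod 7 = (2066 + 516 - 20 + 5) mod 7 = 2567 mod 7 = 5 -> Saturday (Mon=0 ... Sun=6)
Days before March (Jan-Feb): 59; March 1 index = (5 + 59) mod 7 = 1 -> Tuesday
First Sunday is March 6
Sundays: 6, 13, 20, 27

4 Sundays


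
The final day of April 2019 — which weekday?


April 2019 has 30 days
Anchor: Jan 1, 2019. With p = 2019 - 1 = 2018: (p + p//4 - p//100 + p//400) mod 7 = (2018 + 504 - 20 + 5) mod 7 = 2507 mod 7 = 1 -> Tuesday (Mon=0 ... Sun=6)
Days before April (Jan-Mar): 90; April 1 index = (1 + 90) mod 7 = 0 -> Monday
Last day offset: 30 - 1 = 29 days
Weekday index = (0 + 29) mod 7 = 1

Tuesday, April 30


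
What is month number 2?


Month 2 of 12

February


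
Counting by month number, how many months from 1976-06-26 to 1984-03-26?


From June 1976 to March 1984
8 years * 12 = 96 months, minus 3 months = 93

93 months


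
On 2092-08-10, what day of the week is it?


Date: August 10, 2092
Anchor: Jan 1, 2092. With p = 2092 - 1 = 2091: (p + p//4 - p//100 + p//400) mod 7 = (2091 + 522 - 20 + 5) mod 7 = 2598 mod 7 = 1 -> Tuesday (Mon=0 ... Sun=6)
Days before August (Jan-Jul): 213; offset = 213 + 10 - 1 = 222
Weekday index = (1 + 222) mod 7 = 6

Day of the week: Sunday


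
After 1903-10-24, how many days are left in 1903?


Day of year: 297 of 365
Remaining = 365 - 297

68 days


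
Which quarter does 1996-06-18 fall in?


Month: June (month 6)
Q1: Jan-Mar, Q2: Apr-Jun, Q3: Jul-Sep, Q4: Oct-Dec

Q2


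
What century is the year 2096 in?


Century = (year - 1) // 100 + 1
= (2096 - 1) // 100 + 1
= 2095 // 100 + 1
= 20 + 1

21st century


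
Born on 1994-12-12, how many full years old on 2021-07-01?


Birth: 1994-12-12
Reference: 2021-07-01
Year difference: 2021 - 1994 = 27
Birthday not yet reached in 2021, subtract 1

26 years old


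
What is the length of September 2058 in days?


September 2058

30 days


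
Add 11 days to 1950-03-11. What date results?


Start: 1950-03-11, add 11 days
March 1950 has 31 days; 11 + 11 = 22 stays within March

Result: 1950-03-22


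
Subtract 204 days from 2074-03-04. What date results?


Start: 2074-03-04, subtract 204 days
Back 4 days from March 4 reaches February 28, 2074 -> 200 left
February 2074 has 28 days -> back to January 31, 2074 -> 172 left
January 2074 has 31 days -> back to December 31, 2073 -> 141 left
December 2073 has 31 days -> back to November 30, 2073 -> 110 left
November 2073 has 30 days -> back to October 31, 2073 -> 80 left
October 2073 has 31 days -> back to September 30, 2073 -> 49 left
September 2073 has 30 days -> back to August 31, 2073 -> 19 left
August 2073: 31 - 19 = 12 -> lands on August 12

Result: 2073-08-12


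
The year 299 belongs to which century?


Century = (year - 1) // 100 + 1
= (299 - 1) // 100 + 1
= 298 // 100 + 1
= 2 + 1

3rd century


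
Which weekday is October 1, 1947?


Target: October 1, 1947
Anchor: Jan 1, 1947. With p = 1947 - 1 = 1946: (p + p//4 - p//100 + p//400) mod 7 = (1946 + 486 - 19 + 4) mod 7 = 2417 mod 7 = 2 -> Wednesday (Mon=0 ... Sun=6)
Days before October (Jan-Sep): 273 days
Weekday index = (2 + 273) mod 7 = 2

Wednesday


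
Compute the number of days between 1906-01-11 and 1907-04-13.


From 1906-01-11 to 1907-04-13
1906-01-11: day of year = 11
1907-04-13: days before April = 31 + 28 + 31 = 90 (1907 is not a leap year); day of year = 90 + 13 = 103
Rest of 1906: 365 - 11 = 354
Total = 354 + 103 = 457

457 days
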